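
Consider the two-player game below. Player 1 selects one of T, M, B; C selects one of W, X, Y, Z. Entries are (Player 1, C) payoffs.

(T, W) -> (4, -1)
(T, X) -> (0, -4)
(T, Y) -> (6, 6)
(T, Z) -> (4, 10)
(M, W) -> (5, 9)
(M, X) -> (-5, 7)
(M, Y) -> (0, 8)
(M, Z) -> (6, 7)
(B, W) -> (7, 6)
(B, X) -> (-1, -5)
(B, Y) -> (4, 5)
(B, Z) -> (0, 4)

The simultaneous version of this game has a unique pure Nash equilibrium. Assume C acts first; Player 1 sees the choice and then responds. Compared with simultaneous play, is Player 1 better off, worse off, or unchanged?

worse off

Backward induction with C moving first.
- W → Player 1 plays B (best of 4, 5, 7); C gets 6.
- X → Player 1 plays T (best of 0, -5, -1); C gets -4.
- Y → Player 1 plays T (best of 6, 0, 4); C gets 6.
- Z → Player 1 plays M (best of 4, 6, 0); C gets 7.
C's induced payoffs are 6, -4, 6, 7, so C commits to Z. Subgame-perfect outcome: (M, Z) with payoffs (6, 7).
Now find the simultaneous Nash equilibrium.
Player 1's best replies: W→B; X→T; Y→T; Z→M.
C's best replies: T→Z; M→W; B→W.
Only (B, W) has each player best-responding; Nash payoffs (7, 6).
Player 1 earns 6 sequentially versus 7 at the Nash outcome: worse off.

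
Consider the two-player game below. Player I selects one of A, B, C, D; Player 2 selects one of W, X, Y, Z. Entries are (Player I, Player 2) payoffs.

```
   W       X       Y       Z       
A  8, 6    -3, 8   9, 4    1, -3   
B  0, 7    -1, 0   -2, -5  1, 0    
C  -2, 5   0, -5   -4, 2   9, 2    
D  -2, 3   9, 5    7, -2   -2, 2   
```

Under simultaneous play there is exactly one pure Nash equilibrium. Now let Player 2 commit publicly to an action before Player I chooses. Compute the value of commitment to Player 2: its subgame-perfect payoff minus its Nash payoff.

1

Player I best-responds to each possible Player 2 move:
- W: Player I compares 8, 0, -2, -2 and picks A; Player 2 would get 6.
- X: Player I compares -3, -1, 0, 9 and picks D; Player 2 would get 5.
- Y: Player I compares 9, -2, -4, 7 and picks A; Player 2 would get 4.
- Z: Player I compares 1, 1, 9, -2 and picks C; Player 2 would get 2.
Maximizing over 6, 5, 4, 2, Player 2 chooses W. Subgame-perfect outcome: (A, W) with payoffs (8, 6).
Under simultaneous play:
Player I's best replies: W→A; X→D; Y→A; Z→C.
Player 2's best replies: A→X; B→W; C→W; D→X.
Only (D, X) has each player best-responding; Nash payoffs (9, 5).
Player 2's commitment gain: 6 − 5 = 1.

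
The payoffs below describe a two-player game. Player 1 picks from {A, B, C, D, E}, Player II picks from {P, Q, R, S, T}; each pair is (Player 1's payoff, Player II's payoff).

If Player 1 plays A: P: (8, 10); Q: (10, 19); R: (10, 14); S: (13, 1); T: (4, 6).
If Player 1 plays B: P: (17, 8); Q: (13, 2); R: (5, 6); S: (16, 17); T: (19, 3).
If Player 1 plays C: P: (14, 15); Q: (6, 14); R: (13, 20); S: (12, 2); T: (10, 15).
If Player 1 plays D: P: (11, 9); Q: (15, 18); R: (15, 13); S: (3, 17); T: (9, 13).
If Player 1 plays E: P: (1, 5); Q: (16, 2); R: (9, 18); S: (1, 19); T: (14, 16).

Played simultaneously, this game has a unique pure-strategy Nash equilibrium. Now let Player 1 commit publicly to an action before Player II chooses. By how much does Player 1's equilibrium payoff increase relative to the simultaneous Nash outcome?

Backward induction with Player 1 moving first.
- A → Player II plays Q (best of 10, 19, 14, 1, 6); Player 1 gets 10.
- B → Player II plays S (best of 8, 2, 6, 17, 3); Player 1 gets 16.
- C → Player II plays R (best of 15, 14, 20, 2, 15); Player 1 gets 13.
- D → Player II plays Q (best of 9, 18, 13, 17, 13); Player 1 gets 15.
- E → Player II plays S (best of 5, 2, 18, 19, 16); Player 1 gets 1.
Player 1's induced payoffs are 10, 16, 13, 15, 1, so Player 1 commits to B. Subgame-perfect outcome: (B, S) with payoffs (16, 17).
For the simultaneous game, intersect best replies.
Player 1's best replies: P→B; Q→E; R→D; S→B; T→B.
Player II's best replies: A→Q; B→S; C→R; D→Q; E→S.
Only (B, S) has each player best-responding; Nash payoffs (16, 17).
Player 1's commitment gain: 16 − 16 = 0.

0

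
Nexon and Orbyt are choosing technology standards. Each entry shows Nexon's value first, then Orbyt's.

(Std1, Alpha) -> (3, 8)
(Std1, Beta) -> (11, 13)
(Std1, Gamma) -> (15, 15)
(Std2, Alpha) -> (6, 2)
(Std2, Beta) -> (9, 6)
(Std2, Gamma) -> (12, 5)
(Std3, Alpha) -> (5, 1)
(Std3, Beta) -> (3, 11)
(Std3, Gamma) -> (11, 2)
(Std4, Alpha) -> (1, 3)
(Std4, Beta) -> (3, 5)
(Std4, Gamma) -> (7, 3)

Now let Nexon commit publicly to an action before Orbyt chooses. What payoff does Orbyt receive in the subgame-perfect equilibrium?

15

Backward induction with Nexon moving first.
- Std1: Orbyt compares 8, 13, 15 and picks Gamma; Nexon would get 15.
- Std2: Orbyt compares 2, 6, 5 and picks Beta; Nexon would get 9.
- Std3: Orbyt compares 1, 11, 2 and picks Beta; Nexon would get 3.
- Std4: Orbyt compares 3, 5, 3 and picks Beta; Nexon would get 3.
Among 15, 9, 3, 3, the best is 15 at Std1. Subgame-perfect outcome: (Std1, Gamma) with payoffs (15, 15).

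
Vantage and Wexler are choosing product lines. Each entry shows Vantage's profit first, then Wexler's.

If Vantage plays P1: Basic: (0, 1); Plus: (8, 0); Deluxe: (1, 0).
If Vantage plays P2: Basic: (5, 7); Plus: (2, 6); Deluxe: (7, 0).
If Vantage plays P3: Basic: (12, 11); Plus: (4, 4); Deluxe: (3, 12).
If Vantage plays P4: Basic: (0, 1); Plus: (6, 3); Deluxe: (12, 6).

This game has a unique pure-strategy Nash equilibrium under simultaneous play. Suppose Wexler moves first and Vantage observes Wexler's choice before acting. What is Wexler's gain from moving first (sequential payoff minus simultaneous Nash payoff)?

5

Vantage best-responds to each possible Wexler move:
- Basic: Vantage compares 0, 5, 12, 0 and picks P3; Wexler would get 11.
- Plus: Vantage compares 8, 2, 4, 6 and picks P1; Wexler would get 0.
- Deluxe: Vantage compares 1, 7, 3, 12 and picks P4; Wexler would get 6.
Wexler's induced payoffs are 11, 0, 6, so Wexler commits to Basic. Subgame-perfect outcome: (P3, Basic) with payoffs (12, 11).
Under simultaneous play:
Vantage's best replies: Basic→P3; Plus→P1; Deluxe→P4.
Wexler's best replies: P1→Basic; P2→Basic; P3→Deluxe; P4→Deluxe.
The unique mutual best reply is (P4, Deluxe), giving (12, 6).
Wexler's commitment gain: 11 − 6 = 5.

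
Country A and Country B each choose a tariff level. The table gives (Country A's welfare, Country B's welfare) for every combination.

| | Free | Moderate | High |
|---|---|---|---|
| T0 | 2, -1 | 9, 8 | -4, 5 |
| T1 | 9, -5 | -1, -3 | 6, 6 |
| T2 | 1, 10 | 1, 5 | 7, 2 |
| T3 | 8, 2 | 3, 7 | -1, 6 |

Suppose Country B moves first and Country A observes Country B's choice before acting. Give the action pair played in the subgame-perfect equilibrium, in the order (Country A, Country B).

Solve by backward induction (Country B leads).
- Free: BR = T1, leader payoff -5.
- Moderate: BR = T0, leader payoff 8.
- High: BR = T2, leader payoff 2.
Maximizing over -5, 8, 2, Country B chooses Moderate. Subgame-perfect outcome: (T0, Moderate) with payoffs (9, 8).

(T0, Moderate)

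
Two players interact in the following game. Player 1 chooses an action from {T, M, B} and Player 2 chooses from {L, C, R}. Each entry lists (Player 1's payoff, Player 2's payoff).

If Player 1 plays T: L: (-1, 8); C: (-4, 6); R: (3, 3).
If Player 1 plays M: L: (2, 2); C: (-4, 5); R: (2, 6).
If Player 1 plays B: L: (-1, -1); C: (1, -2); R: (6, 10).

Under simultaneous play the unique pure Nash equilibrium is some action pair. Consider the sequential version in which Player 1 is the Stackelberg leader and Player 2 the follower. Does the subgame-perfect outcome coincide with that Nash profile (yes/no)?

Player 2 best-responds to each possible Player 1 move:
- T: BR = L, leader payoff -1.
- M: BR = R, leader payoff 2.
- B: BR = R, leader payoff 6.
Maximizing over -1, 2, 6, Player 1 chooses B. Subgame-perfect outcome: (B, R) with payoffs (6, 10).
Now find the simultaneous Nash equilibrium.
Player 1's best replies: L→M; C→B; R→B.
Player 2's best replies: T→L; M→R; B→R.
Only (B, R) has each player best-responding; Nash payoffs (6, 10).
Sequential outcome (B, R) coincides with the Nash profile (B, R).

yes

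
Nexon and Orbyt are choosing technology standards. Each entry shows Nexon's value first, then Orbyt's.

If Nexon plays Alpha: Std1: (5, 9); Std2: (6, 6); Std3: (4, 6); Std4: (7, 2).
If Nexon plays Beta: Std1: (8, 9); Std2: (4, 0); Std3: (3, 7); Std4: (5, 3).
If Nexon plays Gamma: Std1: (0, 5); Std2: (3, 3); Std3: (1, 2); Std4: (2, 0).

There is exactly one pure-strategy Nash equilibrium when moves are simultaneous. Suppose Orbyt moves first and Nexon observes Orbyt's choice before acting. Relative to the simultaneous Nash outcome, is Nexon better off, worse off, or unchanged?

Nexon best-responds to each possible Orbyt move:
- Std1: BR = Beta, leader payoff 9.
- Std2: BR = Alpha, leader payoff 6.
- Std3: BR = Alpha, leader payoff 6.
- Std4: BR = Alpha, leader payoff 2.
Maximizing over 9, 6, 6, 2, Orbyt chooses Std1. Subgame-perfect outcome: (Beta, Std1) with payoffs (8, 9).
Under simultaneous play:
Nexon's best replies: Std1→Beta; Std2→Alpha; Std3→Alpha; Std4→Alpha.
Orbyt's best replies: Alpha→Std1; Beta→Std1; Gamma→Std1.
The unique mutual best reply is (Beta, Std1), giving (8, 9).
Nexon earns 8 sequentially versus 8 at the Nash outcome: unchanged.

unchanged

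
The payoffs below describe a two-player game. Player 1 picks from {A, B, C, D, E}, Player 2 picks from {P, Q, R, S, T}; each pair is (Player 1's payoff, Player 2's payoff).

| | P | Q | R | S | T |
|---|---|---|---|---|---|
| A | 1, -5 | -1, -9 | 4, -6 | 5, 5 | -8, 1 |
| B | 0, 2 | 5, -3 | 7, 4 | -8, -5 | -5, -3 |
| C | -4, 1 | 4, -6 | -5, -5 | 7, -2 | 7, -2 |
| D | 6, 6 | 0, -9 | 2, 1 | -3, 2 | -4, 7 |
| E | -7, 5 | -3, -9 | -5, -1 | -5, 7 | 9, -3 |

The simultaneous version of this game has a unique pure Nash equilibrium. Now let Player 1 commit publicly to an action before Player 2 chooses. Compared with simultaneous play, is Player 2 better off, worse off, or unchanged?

Work backward from Player 2's decision.
- A: BR = S, leader payoff 5.
- B: BR = R, leader payoff 7.
- C: BR = P, leader payoff -4.
- D: BR = T, leader payoff -4.
- E: BR = S, leader payoff -5.
Among 5, 7, -4, -4, -5, the best is 7 at B. Subgame-perfect outcome: (B, R) with payoffs (7, 4).
Now find the simultaneous Nash equilibrium.
Player 1's best replies: P→D; Q→B; R→B; S→C; T→E.
Player 2's best replies: A→S; B→R; C→P; D→T; E→S.
Only (B, R) has each player best-responding; Nash payoffs (7, 4).
Player 2 earns 4 sequentially versus 4 at the Nash outcome: unchanged.

unchanged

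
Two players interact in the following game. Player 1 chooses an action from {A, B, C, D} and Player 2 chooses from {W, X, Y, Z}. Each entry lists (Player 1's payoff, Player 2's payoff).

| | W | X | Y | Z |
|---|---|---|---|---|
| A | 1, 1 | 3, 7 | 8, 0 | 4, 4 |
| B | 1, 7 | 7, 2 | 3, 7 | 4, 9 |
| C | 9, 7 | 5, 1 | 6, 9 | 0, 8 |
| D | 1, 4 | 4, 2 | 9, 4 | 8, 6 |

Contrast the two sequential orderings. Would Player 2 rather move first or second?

If Player 1 leads: Player 2's best replies are A→X, B→Z, C→Y, D→Z; Player 1's induced payoffs 3, 4, 6, 8; outcome (D, Z), payoffs (8, 6).
If Player 2 leads: Player 1's best replies are W→C, X→B, Y→D, Z→D; Player 2's induced payoffs 7, 2, 4, 6; outcome (C, W), payoffs (9, 7).
Player 2 gets 7 moving first and 6 moving second, so Player 2 prefers to move first.

first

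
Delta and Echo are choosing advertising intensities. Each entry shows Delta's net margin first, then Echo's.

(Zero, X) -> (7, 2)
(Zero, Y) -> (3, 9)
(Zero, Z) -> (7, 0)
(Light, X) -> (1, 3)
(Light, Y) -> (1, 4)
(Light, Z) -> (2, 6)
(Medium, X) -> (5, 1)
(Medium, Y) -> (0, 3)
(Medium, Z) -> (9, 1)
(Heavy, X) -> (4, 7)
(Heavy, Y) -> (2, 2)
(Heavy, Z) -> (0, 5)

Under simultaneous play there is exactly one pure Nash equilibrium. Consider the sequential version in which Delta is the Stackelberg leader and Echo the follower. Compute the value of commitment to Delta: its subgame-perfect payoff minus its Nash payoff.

1

Solve by backward induction (Delta leads).
- Zero → Echo plays Y (best of 2, 9, 0); Delta gets 3.
- Light → Echo plays Z (best of 3, 4, 6); Delta gets 2.
- Medium → Echo plays Y (best of 1, 3, 1); Delta gets 0.
- Heavy → Echo plays X (best of 7, 2, 5); Delta gets 4.
Among 3, 2, 0, 4, the best is 4 at Heavy. Subgame-perfect outcome: (Heavy, X) with payoffs (4, 7).
For the simultaneous game, intersect best replies.
Delta's best replies: X→Zero; Y→Zero; Z→Medium.
Echo's best replies: Zero→Y; Light→Z; Medium→Y; Heavy→X.
Only (Zero, Y) has each player best-responding; Nash payoffs (3, 9).
Delta's commitment gain: 4 − 3 = 1.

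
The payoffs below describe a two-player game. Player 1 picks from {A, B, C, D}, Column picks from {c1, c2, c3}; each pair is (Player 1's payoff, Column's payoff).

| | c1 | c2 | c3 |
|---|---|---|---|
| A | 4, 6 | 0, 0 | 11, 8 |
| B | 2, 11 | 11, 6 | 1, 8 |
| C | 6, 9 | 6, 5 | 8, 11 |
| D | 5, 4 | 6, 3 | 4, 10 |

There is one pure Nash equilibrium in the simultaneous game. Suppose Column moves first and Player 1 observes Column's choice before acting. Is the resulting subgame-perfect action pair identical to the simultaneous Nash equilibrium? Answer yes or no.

no

Work backward from Player 1's decision.
- c1 → Player 1 plays C (best of 4, 2, 6, 5); Column gets 9.
- c2 → Player 1 plays B (best of 0, 11, 6, 6); Column gets 6.
- c3 → Player 1 plays A (best of 11, 1, 8, 4); Column gets 8.
Maximizing over 9, 6, 8, Column chooses c1. Subgame-perfect outcome: (C, c1) with payoffs (6, 9).
Under simultaneous play:
Player 1's best replies: c1→C; c2→B; c3→A.
Column's best replies: A→c3; B→c1; C→c3; D→c3.
Only (A, c3) has each player best-responding; Nash payoffs (11, 8).
Sequential outcome (C, c1) differs from the Nash profile (A, c3).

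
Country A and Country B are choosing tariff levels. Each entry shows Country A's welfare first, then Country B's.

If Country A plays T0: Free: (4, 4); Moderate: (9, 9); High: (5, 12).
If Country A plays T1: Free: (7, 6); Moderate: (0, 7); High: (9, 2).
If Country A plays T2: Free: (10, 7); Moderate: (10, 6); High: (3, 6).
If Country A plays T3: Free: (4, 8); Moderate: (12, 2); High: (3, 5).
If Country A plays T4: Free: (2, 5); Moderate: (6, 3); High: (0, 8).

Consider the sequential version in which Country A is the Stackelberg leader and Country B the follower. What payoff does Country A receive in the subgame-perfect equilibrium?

10

Solve by backward induction (Country A leads).
- T0: Country B compares 4, 9, 12 and picks High; Country A would get 5.
- T1: Country B compares 6, 7, 2 and picks Moderate; Country A would get 0.
- T2: Country B compares 7, 6, 6 and picks Free; Country A would get 10.
- T3: Country B compares 8, 2, 5 and picks Free; Country A would get 4.
- T4: Country B compares 5, 3, 8 and picks High; Country A would get 0.
Among 5, 0, 10, 4, 0, the best is 10 at T2. Subgame-perfect outcome: (T2, Free) with payoffs (10, 7).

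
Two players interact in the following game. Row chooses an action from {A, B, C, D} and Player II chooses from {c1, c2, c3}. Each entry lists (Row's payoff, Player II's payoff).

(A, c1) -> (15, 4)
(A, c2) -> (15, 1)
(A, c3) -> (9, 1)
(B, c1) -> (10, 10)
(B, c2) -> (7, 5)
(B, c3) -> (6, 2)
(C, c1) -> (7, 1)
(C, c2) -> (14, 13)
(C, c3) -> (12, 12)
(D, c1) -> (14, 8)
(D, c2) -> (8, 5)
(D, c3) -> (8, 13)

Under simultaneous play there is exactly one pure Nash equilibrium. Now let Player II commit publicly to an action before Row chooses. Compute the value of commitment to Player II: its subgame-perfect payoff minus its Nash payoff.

8

Solve by backward induction (Player II leads).
- c1: Row compares 15, 10, 7, 14 and picks A; Player II would get 4.
- c2: Row compares 15, 7, 14, 8 and picks A; Player II would get 1.
- c3: Row compares 9, 6, 12, 8 and picks C; Player II would get 12.
Player II's induced payoffs are 4, 1, 12, so Player II commits to c3. Subgame-perfect outcome: (C, c3) with payoffs (12, 12).
Now find the simultaneous Nash equilibrium.
Row's best replies: c1→A; c2→A; c3→C.
Player II's best replies: A→c1; B→c1; C→c2; D→c3.
Only (A, c1) has each player best-responding; Nash payoffs (15, 4).
Player II's commitment gain: 12 − 4 = 8.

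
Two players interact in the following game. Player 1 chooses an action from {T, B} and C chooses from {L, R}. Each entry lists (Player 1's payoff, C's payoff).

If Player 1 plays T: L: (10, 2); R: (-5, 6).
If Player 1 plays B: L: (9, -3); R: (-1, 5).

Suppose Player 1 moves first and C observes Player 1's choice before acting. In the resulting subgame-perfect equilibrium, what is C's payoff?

Solve by backward induction (Player 1 leads).
- T: C compares 2, 6 and picks R; Player 1 would get -5.
- B: C compares -3, 5 and picks R; Player 1 would get -1.
Player 1's induced payoffs are -5, -1, so Player 1 commits to B. Subgame-perfect outcome: (B, R) with payoffs (-1, 5).

5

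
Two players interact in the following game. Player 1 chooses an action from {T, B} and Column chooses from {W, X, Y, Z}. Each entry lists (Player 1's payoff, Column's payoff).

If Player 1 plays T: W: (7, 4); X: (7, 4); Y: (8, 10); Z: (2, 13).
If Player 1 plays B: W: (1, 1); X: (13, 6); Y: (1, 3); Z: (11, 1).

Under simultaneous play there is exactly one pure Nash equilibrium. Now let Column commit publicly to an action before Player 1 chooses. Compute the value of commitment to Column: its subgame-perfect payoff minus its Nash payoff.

Solve by backward induction (Column leads).
- W: Player 1 compares 7, 1 and picks T; Column would get 4.
- X: Player 1 compares 7, 13 and picks B; Column would get 6.
- Y: Player 1 compares 8, 1 and picks T; Column would get 10.
- Z: Player 1 compares 2, 11 and picks B; Column would get 1.
Column's induced payoffs are 4, 6, 10, 1, so Column commits to Y. Subgame-perfect outcome: (T, Y) with payoffs (8, 10).
Now find the simultaneous Nash equilibrium.
Player 1's best replies: W→T; X→B; Y→T; Z→B.
Column's best replies: T→Z; B→X.
Only (B, X) has each player best-responding; Nash payoffs (13, 6).
Column's commitment gain: 10 − 6 = 4.

4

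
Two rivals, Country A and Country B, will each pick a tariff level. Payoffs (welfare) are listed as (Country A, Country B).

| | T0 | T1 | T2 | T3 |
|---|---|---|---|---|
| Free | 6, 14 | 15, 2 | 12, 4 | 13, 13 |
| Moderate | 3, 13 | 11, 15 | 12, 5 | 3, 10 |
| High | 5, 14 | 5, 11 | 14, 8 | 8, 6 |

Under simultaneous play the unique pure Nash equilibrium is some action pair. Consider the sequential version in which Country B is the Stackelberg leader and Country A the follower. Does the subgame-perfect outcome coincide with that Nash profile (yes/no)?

yes

Backward induction with Country B moving first.
- T0: BR = Free, leader payoff 14.
- T1: BR = Free, leader payoff 2.
- T2: BR = High, leader payoff 8.
- T3: BR = Free, leader payoff 13.
Maximizing over 14, 2, 8, 13, Country B chooses T0. Subgame-perfect outcome: (Free, T0) with payoffs (6, 14).
Now find the simultaneous Nash equilibrium.
Country A's best replies: T0→Free; T1→Free; T2→High; T3→Free.
Country B's best replies: Free→T0; Moderate→T1; High→T0.
The unique mutual best reply is (Free, T0), giving (6, 14).
Sequential outcome (Free, T0) coincides with the Nash profile (Free, T0).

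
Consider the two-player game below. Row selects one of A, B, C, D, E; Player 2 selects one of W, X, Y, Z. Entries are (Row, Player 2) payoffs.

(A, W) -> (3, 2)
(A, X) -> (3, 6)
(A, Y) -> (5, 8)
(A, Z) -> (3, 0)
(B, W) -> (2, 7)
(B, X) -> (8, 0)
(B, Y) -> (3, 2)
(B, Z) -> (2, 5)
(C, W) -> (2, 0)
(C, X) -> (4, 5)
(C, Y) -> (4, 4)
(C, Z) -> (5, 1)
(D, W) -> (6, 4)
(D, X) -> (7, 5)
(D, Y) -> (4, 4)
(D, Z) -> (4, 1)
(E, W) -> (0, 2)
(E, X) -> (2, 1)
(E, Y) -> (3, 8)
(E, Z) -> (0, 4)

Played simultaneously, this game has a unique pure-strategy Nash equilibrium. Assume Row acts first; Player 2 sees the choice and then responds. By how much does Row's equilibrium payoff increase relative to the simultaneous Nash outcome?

2

Player 2 best-responds to each possible Row move:
- A → Player 2 plays Y (best of 2, 6, 8, 0); Row gets 5.
- B → Player 2 plays W (best of 7, 0, 2, 5); Row gets 2.
- C → Player 2 plays X (best of 0, 5, 4, 1); Row gets 4.
- D → Player 2 plays X (best of 4, 5, 4, 1); Row gets 7.
- E → Player 2 plays Y (best of 2, 1, 8, 4); Row gets 3.
Row's induced payoffs are 5, 2, 4, 7, 3, so Row commits to D. Subgame-perfect outcome: (D, X) with payoffs (7, 5).
For the simultaneous game, intersect best replies.
Row's best replies: W→D; X→B; Y→A; Z→C.
Player 2's best replies: A→Y; B→W; C→X; D→X; E→Y.
The unique mutual best reply is (A, Y), giving (5, 8).
Row's commitment gain: 7 − 5 = 2.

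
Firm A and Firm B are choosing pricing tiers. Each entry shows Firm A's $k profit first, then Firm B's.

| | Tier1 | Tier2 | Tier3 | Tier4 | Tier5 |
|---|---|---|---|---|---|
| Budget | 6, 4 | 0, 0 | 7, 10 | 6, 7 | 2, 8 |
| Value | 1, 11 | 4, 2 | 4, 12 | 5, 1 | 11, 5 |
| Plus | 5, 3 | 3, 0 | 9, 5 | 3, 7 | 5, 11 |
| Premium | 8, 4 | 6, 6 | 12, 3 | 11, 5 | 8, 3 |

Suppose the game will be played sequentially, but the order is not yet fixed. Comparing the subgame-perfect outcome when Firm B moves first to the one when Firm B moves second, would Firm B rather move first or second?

If Firm A leads: Firm B's best replies are Budget→Tier3, Value→Tier3, Plus→Tier5, Premium→Tier2; Firm A's induced payoffs 7, 4, 5, 6; outcome (Budget, Tier3), payoffs (7, 10).
If Firm B leads: Firm A's best replies are Tier1→Premium, Tier2→Premium, Tier3→Premium, Tier4→Premium, Tier5→Value; Firm B's induced payoffs 4, 6, 3, 5, 5; outcome (Premium, Tier2), payoffs (6, 6).
Firm B gets 6 moving first and 10 moving second, so Firm B prefers to move second.

second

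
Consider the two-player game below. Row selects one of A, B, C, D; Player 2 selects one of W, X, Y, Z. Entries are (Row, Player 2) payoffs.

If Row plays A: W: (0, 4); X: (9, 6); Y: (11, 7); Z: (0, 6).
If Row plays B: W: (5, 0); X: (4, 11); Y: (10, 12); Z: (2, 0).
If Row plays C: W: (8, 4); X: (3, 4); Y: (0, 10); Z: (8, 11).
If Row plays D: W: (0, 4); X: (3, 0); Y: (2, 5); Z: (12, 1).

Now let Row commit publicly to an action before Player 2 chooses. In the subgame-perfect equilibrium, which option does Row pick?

A

Backward induction with Row moving first.
- A → Player 2 plays Y (best of 4, 6, 7, 6); Row gets 11.
- B → Player 2 plays Y (best of 0, 11, 12, 0); Row gets 10.
- C → Player 2 plays Z (best of 4, 4, 10, 11); Row gets 8.
- D → Player 2 plays Y (best of 4, 0, 5, 1); Row gets 2.
Maximizing over 11, 10, 8, 2, Row chooses A. Subgame-perfect outcome: (A, Y) with payoffs (11, 7).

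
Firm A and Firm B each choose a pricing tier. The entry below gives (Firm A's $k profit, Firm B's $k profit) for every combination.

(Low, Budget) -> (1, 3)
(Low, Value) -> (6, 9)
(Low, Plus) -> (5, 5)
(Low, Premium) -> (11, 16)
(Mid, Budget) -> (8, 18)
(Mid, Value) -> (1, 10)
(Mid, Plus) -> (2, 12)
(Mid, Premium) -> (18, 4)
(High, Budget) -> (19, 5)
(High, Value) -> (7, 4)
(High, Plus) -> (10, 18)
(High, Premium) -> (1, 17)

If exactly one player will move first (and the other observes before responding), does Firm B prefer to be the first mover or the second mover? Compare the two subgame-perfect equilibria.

first

If Firm A leads: Firm B's best replies are Low→Premium, Mid→Budget, High→Plus; Firm A's induced payoffs 11, 8, 10; outcome (Low, Premium), payoffs (11, 16).
If Firm B leads: Firm A's best replies are Budget→High, Value→High, Plus→High, Premium→Mid; Firm B's induced payoffs 5, 4, 18, 4; outcome (High, Plus), payoffs (10, 18).
Firm B gets 18 moving first and 16 moving second, so Firm B prefers to move first.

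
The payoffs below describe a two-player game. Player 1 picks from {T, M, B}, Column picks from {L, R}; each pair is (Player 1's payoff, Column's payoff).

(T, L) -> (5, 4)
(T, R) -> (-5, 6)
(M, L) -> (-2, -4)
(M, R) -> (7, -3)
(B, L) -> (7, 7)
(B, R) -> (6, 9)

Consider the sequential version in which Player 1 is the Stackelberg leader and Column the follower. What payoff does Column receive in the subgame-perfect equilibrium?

Backward induction with Player 1 moving first.
- T: Column compares 4, 6 and picks R; Player 1 would get -5.
- M: Column compares -4, -3 and picks R; Player 1 would get 7.
- B: Column compares 7, 9 and picks R; Player 1 would get 6.
Maximizing over -5, 7, 6, Player 1 chooses M. Subgame-perfect outcome: (M, R) with payoffs (7, -3).

-3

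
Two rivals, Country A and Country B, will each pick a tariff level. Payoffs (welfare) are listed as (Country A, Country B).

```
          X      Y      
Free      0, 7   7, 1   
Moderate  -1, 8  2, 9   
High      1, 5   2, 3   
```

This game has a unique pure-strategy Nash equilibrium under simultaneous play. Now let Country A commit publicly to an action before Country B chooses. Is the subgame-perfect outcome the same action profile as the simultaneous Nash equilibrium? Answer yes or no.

Backward induction with Country A moving first.
- Free: BR = X, leader payoff 0.
- Moderate: BR = Y, leader payoff 2.
- High: BR = X, leader payoff 1.
Maximizing over 0, 2, 1, Country A chooses Moderate. Subgame-perfect outcome: (Moderate, Y) with payoffs (2, 9).
For the simultaneous game, intersect best replies.
Country A's best replies: X→High; Y→Free.
Country B's best replies: Free→X; Moderate→Y; High→X.
The unique mutual best reply is (High, X), giving (1, 5).
Sequential outcome (Moderate, Y) differs from the Nash profile (High, X).

no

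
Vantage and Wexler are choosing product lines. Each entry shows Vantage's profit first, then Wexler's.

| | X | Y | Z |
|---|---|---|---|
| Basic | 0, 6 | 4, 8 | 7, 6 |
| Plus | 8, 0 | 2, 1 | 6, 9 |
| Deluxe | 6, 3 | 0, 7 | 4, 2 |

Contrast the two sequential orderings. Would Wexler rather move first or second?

If Vantage leads: Wexler's best replies are Basic→Y, Plus→Z, Deluxe→Y; Vantage's induced payoffs 4, 6, 0; outcome (Plus, Z), payoffs (6, 9).
If Wexler leads: Vantage's best replies are X→Plus, Y→Basic, Z→Basic; Wexler's induced payoffs 0, 8, 6; outcome (Basic, Y), payoffs (4, 8).
Wexler gets 8 moving first and 9 moving second, so Wexler prefers to move second.

second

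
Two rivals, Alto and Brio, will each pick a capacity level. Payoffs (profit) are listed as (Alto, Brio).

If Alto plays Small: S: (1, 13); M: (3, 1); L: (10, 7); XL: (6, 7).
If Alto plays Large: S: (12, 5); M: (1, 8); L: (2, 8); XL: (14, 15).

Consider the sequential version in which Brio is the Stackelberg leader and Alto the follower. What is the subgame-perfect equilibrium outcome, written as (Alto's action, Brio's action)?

Alto best-responds to each possible Brio move:
- S: Alto compares 1, 12 and picks Large; Brio would get 5.
- M: Alto compares 3, 1 and picks Small; Brio would get 1.
- L: Alto compares 10, 2 and picks Small; Brio would get 7.
- XL: Alto compares 6, 14 and picks Large; Brio would get 15.
Maximizing over 5, 1, 7, 15, Brio chooses XL. Subgame-perfect outcome: (Large, XL) with payoffs (14, 15).

(Large, XL)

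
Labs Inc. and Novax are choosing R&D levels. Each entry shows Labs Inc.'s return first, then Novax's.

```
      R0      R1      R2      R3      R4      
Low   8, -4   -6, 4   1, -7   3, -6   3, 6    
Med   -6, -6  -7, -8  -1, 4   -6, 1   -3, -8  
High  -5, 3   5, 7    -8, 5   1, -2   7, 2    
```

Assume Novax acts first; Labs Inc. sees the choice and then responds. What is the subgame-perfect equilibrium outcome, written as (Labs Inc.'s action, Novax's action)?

Backward induction with Novax moving first.
- R0 → Labs Inc. plays Low (best of 8, -6, -5); Novax gets -4.
- R1 → Labs Inc. plays High (best of -6, -7, 5); Novax gets 7.
- R2 → Labs Inc. plays Low (best of 1, -1, -8); Novax gets -7.
- R3 → Labs Inc. plays Low (best of 3, -6, 1); Novax gets -6.
- R4 → Labs Inc. plays High (best of 3, -3, 7); Novax gets 2.
Among -4, 7, -7, -6, 2, the best is 7 at R1. Subgame-perfect outcome: (High, R1) with payoffs (5, 7).

(High, R1)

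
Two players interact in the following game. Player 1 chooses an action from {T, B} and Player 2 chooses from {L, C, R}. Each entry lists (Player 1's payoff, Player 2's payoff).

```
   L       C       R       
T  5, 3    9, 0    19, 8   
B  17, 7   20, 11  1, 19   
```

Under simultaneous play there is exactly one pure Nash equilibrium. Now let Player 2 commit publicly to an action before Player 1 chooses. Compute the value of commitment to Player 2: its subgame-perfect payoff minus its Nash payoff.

Backward induction with Player 2 moving first.
- L → Player 1 plays B (best of 5, 17); Player 2 gets 7.
- C → Player 1 plays B (best of 9, 20); Player 2 gets 11.
- R → Player 1 plays T (best of 19, 1); Player 2 gets 8.
Among 7, 11, 8, the best is 11 at C. Subgame-perfect outcome: (B, C) with payoffs (20, 11).
Under simultaneous play:
Player 1's best replies: L→B; C→B; R→T.
Player 2's best replies: T→R; B→R.
The unique mutual best reply is (T, R), giving (19, 8).
Player 2's commitment gain: 11 − 8 = 3.

3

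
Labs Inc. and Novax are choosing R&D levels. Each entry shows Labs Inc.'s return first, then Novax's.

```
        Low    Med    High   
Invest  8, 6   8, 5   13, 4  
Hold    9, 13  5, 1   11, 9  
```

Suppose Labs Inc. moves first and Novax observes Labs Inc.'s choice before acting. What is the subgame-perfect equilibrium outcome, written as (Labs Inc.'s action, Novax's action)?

(Hold, Low)

Backward induction with Labs Inc. moving first.
- Invest: BR = Low, leader payoff 8.
- Hold: BR = Low, leader payoff 9.
Among 8, 9, the best is 9 at Hold. Subgame-perfect outcome: (Hold, Low) with payoffs (9, 13).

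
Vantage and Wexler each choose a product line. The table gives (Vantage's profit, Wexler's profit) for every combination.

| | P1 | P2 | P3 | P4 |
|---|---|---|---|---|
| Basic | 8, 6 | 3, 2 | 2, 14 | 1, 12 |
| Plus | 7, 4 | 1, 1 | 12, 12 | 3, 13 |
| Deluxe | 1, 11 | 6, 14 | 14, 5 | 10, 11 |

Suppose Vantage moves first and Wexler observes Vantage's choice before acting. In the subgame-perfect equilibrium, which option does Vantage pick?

Wexler best-responds to each possible Vantage move:
- Basic: Wexler compares 6, 2, 14, 12 and picks P3; Vantage would get 2.
- Plus: Wexler compares 4, 1, 12, 13 and picks P4; Vantage would get 3.
- Deluxe: Wexler compares 11, 14, 5, 11 and picks P2; Vantage would get 6.
Vantage's induced payoffs are 2, 3, 6, so Vantage commits to Deluxe. Subgame-perfect outcome: (Deluxe, P2) with payoffs (6, 14).

Deluxe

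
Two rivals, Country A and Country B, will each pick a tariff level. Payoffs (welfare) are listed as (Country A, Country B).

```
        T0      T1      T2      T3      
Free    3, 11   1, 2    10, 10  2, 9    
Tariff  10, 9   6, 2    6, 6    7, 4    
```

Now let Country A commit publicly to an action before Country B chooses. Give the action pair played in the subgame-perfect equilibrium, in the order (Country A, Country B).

(Tariff, T0)

Work backward from Country B's decision.
- Free: Country B compares 11, 2, 10, 9 and picks T0; Country A would get 3.
- Tariff: Country B compares 9, 2, 6, 4 and picks T0; Country A would get 10.
Country A's induced payoffs are 3, 10, so Country A commits to Tariff. Subgame-perfect outcome: (Tariff, T0) with payoffs (10, 9).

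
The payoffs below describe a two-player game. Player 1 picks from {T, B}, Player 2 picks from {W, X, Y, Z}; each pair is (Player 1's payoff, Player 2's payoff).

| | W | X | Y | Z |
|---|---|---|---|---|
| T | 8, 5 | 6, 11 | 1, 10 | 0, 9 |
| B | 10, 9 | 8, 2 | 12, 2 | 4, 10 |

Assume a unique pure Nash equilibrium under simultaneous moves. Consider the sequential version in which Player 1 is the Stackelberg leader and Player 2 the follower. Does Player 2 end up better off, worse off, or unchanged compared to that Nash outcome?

better off

Work backward from Player 2's decision.
- T: BR = X, leader payoff 6.
- B: BR = Z, leader payoff 4.
Player 1's induced payoffs are 6, 4, so Player 1 commits to T. Subgame-perfect outcome: (T, X) with payoffs (6, 11).
For the simultaneous game, intersect best replies.
Player 1's best replies: W→B; X→B; Y→B; Z→B.
Player 2's best replies: T→X; B→Z.
The unique mutual best reply is (B, Z), giving (4, 10).
Player 2 earns 11 sequentially versus 10 at the Nash outcome: better off.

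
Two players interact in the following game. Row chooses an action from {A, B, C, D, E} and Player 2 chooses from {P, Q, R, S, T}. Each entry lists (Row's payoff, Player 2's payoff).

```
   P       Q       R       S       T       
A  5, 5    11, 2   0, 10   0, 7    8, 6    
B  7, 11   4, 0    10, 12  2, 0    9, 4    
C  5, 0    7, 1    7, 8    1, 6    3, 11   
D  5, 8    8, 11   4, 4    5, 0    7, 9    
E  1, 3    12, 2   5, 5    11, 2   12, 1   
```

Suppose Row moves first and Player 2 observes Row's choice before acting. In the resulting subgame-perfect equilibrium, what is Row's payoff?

Backward induction with Row moving first.
- A → Player 2 plays R (best of 5, 2, 10, 7, 6); Row gets 0.
- B → Player 2 plays R (best of 11, 0, 12, 0, 4); Row gets 10.
- C → Player 2 plays T (best of 0, 1, 8, 6, 11); Row gets 3.
- D → Player 2 plays Q (best of 8, 11, 4, 0, 9); Row gets 8.
- E → Player 2 plays R (best of 3, 2, 5, 2, 1); Row gets 5.
Among 0, 10, 3, 8, 5, the best is 10 at B. Subgame-perfect outcome: (B, R) with payoffs (10, 12).

10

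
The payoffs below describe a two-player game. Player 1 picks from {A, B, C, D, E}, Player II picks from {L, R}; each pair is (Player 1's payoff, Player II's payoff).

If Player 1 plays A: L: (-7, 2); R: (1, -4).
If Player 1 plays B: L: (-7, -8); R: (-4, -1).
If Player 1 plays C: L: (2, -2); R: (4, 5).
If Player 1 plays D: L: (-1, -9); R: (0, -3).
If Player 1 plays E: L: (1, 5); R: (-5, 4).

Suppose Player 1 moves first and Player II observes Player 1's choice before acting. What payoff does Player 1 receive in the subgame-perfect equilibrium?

Player II best-responds to each possible Player 1 move:
- A: Player II compares 2, -4 and picks L; Player 1 would get -7.
- B: Player II compares -8, -1 and picks R; Player 1 would get -4.
- C: Player II compares -2, 5 and picks R; Player 1 would get 4.
- D: Player II compares -9, -3 and picks R; Player 1 would get 0.
- E: Player II compares 5, 4 and picks L; Player 1 would get 1.
Among -7, -4, 4, 0, 1, the best is 4 at C. Subgame-perfect outcome: (C, R) with payoffs (4, 5).

4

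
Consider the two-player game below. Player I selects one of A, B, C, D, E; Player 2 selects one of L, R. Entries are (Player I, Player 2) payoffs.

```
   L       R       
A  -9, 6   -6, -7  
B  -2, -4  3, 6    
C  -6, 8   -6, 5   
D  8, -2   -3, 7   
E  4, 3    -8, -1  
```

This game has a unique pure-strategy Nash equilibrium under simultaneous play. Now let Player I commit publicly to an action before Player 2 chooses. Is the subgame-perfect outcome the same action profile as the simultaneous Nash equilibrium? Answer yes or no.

no

Solve by backward induction (Player I leads).
- A: BR = L, leader payoff -9.
- B: BR = R, leader payoff 3.
- C: BR = L, leader payoff -6.
- D: BR = R, leader payoff -3.
- E: BR = L, leader payoff 4.
Among -9, 3, -6, -3, 4, the best is 4 at E. Subgame-perfect outcome: (E, L) with payoffs (4, 3).
For the simultaneous game, intersect best replies.
Player I's best replies: L→D; R→B.
Player 2's best replies: A→L; B→R; C→L; D→R; E→L.
Only (B, R) has each player best-responding; Nash payoffs (3, 6).
Sequential outcome (E, L) differs from the Nash profile (B, R).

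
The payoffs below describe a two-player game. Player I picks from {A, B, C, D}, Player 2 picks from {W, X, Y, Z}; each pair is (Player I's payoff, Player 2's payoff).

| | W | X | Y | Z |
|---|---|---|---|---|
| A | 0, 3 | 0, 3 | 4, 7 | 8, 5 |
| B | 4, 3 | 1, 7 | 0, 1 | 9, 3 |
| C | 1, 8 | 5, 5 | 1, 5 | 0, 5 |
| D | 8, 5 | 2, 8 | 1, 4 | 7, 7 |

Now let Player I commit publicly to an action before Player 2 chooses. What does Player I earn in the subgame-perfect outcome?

4

Solve by backward induction (Player I leads).
- A: BR = Y, leader payoff 4.
- B: BR = X, leader payoff 1.
- C: BR = W, leader payoff 1.
- D: BR = X, leader payoff 2.
Among 4, 1, 1, 2, the best is 4 at A. Subgame-perfect outcome: (A, Y) with payoffs (4, 7).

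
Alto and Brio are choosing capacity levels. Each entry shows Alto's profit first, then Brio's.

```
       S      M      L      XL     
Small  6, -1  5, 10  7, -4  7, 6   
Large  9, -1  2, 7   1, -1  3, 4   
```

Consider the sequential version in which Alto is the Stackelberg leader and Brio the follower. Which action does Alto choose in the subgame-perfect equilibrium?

Brio best-responds to each possible Alto move:
- Small → Brio plays M (best of -1, 10, -4, 6); Alto gets 5.
- Large → Brio plays M (best of -1, 7, -1, 4); Alto gets 2.
Among 5, 2, the best is 5 at Small. Subgame-perfect outcome: (Small, M) with payoffs (5, 10).

Small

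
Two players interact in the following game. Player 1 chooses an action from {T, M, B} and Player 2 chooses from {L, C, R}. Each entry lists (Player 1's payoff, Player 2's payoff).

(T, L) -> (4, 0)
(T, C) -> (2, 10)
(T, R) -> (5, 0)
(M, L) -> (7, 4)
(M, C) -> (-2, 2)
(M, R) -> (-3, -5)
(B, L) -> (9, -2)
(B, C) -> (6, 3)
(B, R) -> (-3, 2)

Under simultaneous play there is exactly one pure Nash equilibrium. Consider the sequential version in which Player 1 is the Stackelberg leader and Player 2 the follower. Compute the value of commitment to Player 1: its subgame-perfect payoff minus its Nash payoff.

1

Solve by backward induction (Player 1 leads).
- T: Player 2 compares 0, 10, 0 and picks C; Player 1 would get 2.
- M: Player 2 compares 4, 2, -5 and picks L; Player 1 would get 7.
- B: Player 2 compares -2, 3, 2 and picks C; Player 1 would get 6.
Among 2, 7, 6, the best is 7 at M. Subgame-perfect outcome: (M, L) with payoffs (7, 4).
For the simultaneous game, intersect best replies.
Player 1's best replies: L→B; C→B; R→T.
Player 2's best replies: T→C; M→L; B→C.
Only (B, C) has each player best-responding; Nash payoffs (6, 3).
Player 1's commitment gain: 7 − 6 = 1.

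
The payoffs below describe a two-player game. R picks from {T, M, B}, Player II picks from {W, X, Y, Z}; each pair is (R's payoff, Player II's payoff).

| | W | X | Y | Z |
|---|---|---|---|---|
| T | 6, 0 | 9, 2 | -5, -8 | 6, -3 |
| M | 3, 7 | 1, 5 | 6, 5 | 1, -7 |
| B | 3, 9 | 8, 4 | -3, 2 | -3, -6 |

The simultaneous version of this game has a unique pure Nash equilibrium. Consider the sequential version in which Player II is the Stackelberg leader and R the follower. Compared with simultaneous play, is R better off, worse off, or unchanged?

worse off

Solve by backward induction (Player II leads).
- W: R compares 6, 3, 3 and picks T; Player II would get 0.
- X: R compares 9, 1, 8 and picks T; Player II would get 2.
- Y: R compares -5, 6, -3 and picks M; Player II would get 5.
- Z: R compares 6, 1, -3 and picks T; Player II would get -3.
Player II's induced payoffs are 0, 2, 5, -3, so Player II commits to Y. Subgame-perfect outcome: (M, Y) with payoffs (6, 5).
For the simultaneous game, intersect best replies.
R's best replies: W→T; X→T; Y→M; Z→T.
Player II's best replies: T→X; M→W; B→W.
Only (T, X) has each player best-responding; Nash payoffs (9, 2).
R earns 6 sequentially versus 9 at the Nash outcome: worse off.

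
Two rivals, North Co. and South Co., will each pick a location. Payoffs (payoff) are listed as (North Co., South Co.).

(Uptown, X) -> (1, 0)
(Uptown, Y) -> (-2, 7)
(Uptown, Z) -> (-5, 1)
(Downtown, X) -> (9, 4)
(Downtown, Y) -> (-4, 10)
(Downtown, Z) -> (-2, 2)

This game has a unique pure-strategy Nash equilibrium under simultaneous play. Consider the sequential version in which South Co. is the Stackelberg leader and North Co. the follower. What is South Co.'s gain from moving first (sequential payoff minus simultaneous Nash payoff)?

0

North Co. best-responds to each possible South Co. move:
- X → North Co. plays Downtown (best of 1, 9); South Co. gets 4.
- Y → North Co. plays Uptown (best of -2, -4); South Co. gets 7.
- Z → North Co. plays Downtown (best of -5, -2); South Co. gets 2.
Maximizing over 4, 7, 2, South Co. chooses Y. Subgame-perfect outcome: (Uptown, Y) with payoffs (-2, 7).
Under simultaneous play:
North Co.'s best replies: X→Downtown; Y→Uptown; Z→Downtown.
South Co.'s best replies: Uptown→Y; Downtown→Y.
The unique mutual best reply is (Uptown, Y), giving (-2, 7).
South Co.'s commitment gain: 7 − 7 = 0.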